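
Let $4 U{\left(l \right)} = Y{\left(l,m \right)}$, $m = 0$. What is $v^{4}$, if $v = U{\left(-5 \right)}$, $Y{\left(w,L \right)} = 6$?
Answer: $\frac{81}{16} \approx 5.0625$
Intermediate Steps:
$U{\left(l \right)} = \frac{3}{2}$ ($U{\left(l \right)} = \frac{1}{4} \cdot 6 = \frac{3}{2}$)
$v = \frac{3}{2} \approx 1.5$
$v^{4} = \left(\frac{3}{2}\right)^{4} = \frac{81}{16}$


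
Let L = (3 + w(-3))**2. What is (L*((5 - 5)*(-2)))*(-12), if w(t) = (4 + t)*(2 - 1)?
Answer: 0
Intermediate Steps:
w(t) = 4 + t (w(t) = (4 + t)*1 = 4 + t)
L = 16 (L = (3 + (4 - 3))**2 = (3 + 1)**2 = 4**2 = 16)
(L*((5 - 5)*(-2)))*(-12) = (16*((5 - 5)*(-2)))*(-12) = (16*(0*(-2)))*(-12) = (16*0)*(-12) = 0*(-12) = 0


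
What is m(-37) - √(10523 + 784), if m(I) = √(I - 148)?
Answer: -√11307 + I*√185 ≈ -106.33 + 13.601*I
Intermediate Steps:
m(I) = √(-148 + I)
m(-37) - √(10523 + 784) = √(-148 - 37) - √(10523 + 784) = √(-185) - √11307 = I*√185 - √11307 = -√11307 + I*√185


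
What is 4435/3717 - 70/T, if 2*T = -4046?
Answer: 1318885/1074213 ≈ 1.2278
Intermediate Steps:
T = -2023 (T = (½)*(-4046) = -2023)
4435/3717 - 70/T = 4435/3717 - 70/(-2023) = 4435*(1/3717) - 70*(-1/2023) = 4435/3717 + 10/289 = 1318885/1074213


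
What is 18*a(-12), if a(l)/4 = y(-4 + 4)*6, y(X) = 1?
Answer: 432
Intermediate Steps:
a(l) = 24 (a(l) = 4*(1*6) = 4*6 = 24)
18*a(-12) = 18*24 = 432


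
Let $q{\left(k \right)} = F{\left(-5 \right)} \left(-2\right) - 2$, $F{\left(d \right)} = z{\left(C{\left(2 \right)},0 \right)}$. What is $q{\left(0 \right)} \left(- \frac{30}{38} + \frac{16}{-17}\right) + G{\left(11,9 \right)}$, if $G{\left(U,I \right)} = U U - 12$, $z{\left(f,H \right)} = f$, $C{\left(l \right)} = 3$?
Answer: $\frac{39679}{323} \approx 122.85$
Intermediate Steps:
$F{\left(d \right)} = 3$
$q{\left(k \right)} = -8$ ($q{\left(k \right)} = 3 \left(-2\right) - 2 = -6 - 2 = -8$)
$G{\left(U,I \right)} = -12 + U^{2}$ ($G{\left(U,I \right)} = U^{2} - 12 = -12 + U^{2}$)
$q{\left(0 \right)} \left(- \frac{30}{38} + \frac{16}{-17}\right) + G{\left(11,9 \right)} = - 8 \left(- \frac{30}{38} + \frac{16}{-17}\right) - \left(12 - 11^{2}\right) = - 8 \left(\left(-30\right) \frac{1}{38} + 16 \left(- \frac{1}{17}\right)\right) + \left(-12 + 121\right) = - 8 \left(- \frac{15}{19} - \frac{16}{17}\right) + 109 = \left(-8\right) \left(- \frac{559}{323}\right) + 109 = \frac{4472}{323} + 109 = \frac{39679}{323}$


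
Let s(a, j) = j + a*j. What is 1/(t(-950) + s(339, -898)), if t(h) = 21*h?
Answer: -1/325270 ≈ -3.0744e-6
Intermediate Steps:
1/(t(-950) + s(339, -898)) = 1/(21*(-950) - 898*(1 + 339)) = 1/(-19950 - 898*340) = 1/(-19950 - 305320) = 1/(-325270) = -1/325270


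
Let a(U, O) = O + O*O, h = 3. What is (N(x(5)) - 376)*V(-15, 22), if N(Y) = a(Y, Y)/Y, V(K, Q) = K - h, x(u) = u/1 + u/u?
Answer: 6642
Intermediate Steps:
a(U, O) = O + O²
x(u) = 1 + u (x(u) = u*1 + 1 = u + 1 = 1 + u)
V(K, Q) = -3 + K (V(K, Q) = K - 1*3 = K - 3 = -3 + K)
N(Y) = 1 + Y (N(Y) = (Y*(1 + Y))/Y = 1 + Y)
(N(x(5)) - 376)*V(-15, 22) = ((1 + (1 + 5)) - 376)*(-3 - 15) = ((1 + 6) - 376)*(-18) = (7 - 376)*(-18) = -369*(-18) = 6642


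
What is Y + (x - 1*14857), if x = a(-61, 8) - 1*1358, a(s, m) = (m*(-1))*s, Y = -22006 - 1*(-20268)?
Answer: -17465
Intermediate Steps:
Y = -1738 (Y = -22006 + 20268 = -1738)
a(s, m) = -m*s (a(s, m) = (-m)*s = -m*s)
x = -870 (x = -1*8*(-61) - 1*1358 = 488 - 1358 = -870)
Y + (x - 1*14857) = -1738 + (-870 - 1*14857) = -1738 + (-870 - 14857) = -1738 - 15727 = -17465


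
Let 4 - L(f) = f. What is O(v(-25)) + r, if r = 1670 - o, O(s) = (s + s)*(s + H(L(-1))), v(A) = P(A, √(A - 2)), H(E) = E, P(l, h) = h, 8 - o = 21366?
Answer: 22974 + 30*I*√3 ≈ 22974.0 + 51.962*I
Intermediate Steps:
o = -21358 (o = 8 - 1*21366 = 8 - 21366 = -21358)
L(f) = 4 - f
v(A) = √(-2 + A) (v(A) = √(A - 2) = √(-2 + A))
O(s) = 2*s*(5 + s) (O(s) = (s + s)*(s + (4 - 1*(-1))) = (2*s)*(s + (4 + 1)) = (2*s)*(s + 5) = (2*s)*(5 + s) = 2*s*(5 + s))
r = 23028 (r = 1670 - 1*(-21358) = 1670 + 21358 = 23028)
O(v(-25)) + r = 2*√(-2 - 25)*(5 + √(-2 - 25)) + 23028 = 2*√(-27)*(5 + √(-27)) + 23028 = 2*(3*I*√3)*(5 + 3*I*√3) + 23028 = 6*I*√3*(5 + 3*I*√3) + 23028 = 23028 + 6*I*√3*(5 + 3*I*√3)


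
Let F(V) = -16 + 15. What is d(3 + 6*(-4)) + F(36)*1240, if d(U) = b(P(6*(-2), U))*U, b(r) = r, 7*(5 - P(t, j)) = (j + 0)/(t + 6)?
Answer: -2669/2 ≈ -1334.5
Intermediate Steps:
F(V) = -1
P(t, j) = 5 - j/(7*(6 + t)) (P(t, j) = 5 - (j + 0)/(7*(t + 6)) = 5 - j/(7*(6 + t)))
d(U) = U*(5 + U/42) (d(U) = ((210 - U + 35*(6*(-2)))/(7*(6 + 6*(-2))))*U = ((210 - U + 35*(-12))/(7*(6 - 12)))*U = ((1/7)*(210 - U - 420)/(-6))*U = ((1/7)*(-1/6)*(-210 - U))*U = (5 + U/42)*U = U*(5 + U/42))
d(3 + 6*(-4)) + F(36)*1240 = (3 + 6*(-4))*(210 + (3 + 6*(-4)))/42 - 1*1240 = (3 - 24)*(210 + (3 - 24))/42 - 1240 = (1/42)*(-21)*(210 - 21) - 1240 = (1/42)*(-21)*189 - 1240 = -189/2 - 1240 = -2669/2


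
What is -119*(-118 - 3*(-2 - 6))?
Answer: 11186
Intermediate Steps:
-119*(-118 - 3*(-2 - 6)) = -119*(-118 - 3*(-8)) = -119*(-118 + 24) = -119*(-94) = 11186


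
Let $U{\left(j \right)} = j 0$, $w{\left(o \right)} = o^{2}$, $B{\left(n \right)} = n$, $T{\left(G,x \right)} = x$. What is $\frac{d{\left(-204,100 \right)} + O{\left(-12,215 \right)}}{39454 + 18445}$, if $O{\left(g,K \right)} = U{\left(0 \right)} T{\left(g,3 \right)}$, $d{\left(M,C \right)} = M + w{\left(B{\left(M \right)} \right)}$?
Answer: $\frac{41412}{57899} \approx 0.71525$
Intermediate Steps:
$U{\left(j \right)} = 0$
$d{\left(M,C \right)} = M + M^{2}$
$O{\left(g,K \right)} = 0$ ($O{\left(g,K \right)} = 0 \cdot 3 = 0$)
$\frac{d{\left(-204,100 \right)} + O{\left(-12,215 \right)}}{39454 + 18445} = \frac{- 204 \left(1 - 204\right) + 0}{39454 + 18445} = \frac{\left(-204\right) \left(-203\right) + 0}{57899} = \left(41412 + 0\right) \frac{1}{57899} = 41412 \cdot \frac{1}{57899} = \frac{41412}{57899}$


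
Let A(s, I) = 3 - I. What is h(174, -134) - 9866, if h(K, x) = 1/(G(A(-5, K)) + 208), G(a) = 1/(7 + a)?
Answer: -336538962/34111 ≈ -9866.0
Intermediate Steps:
h(K, x) = 1/(208 + 1/(10 - K)) (h(K, x) = 1/(1/(7 + (3 - K)) + 208) = 1/(1/(10 - K) + 208) = 1/(208 + 1/(10 - K)))
h(174, -134) - 9866 = (-10 + 174)/(-2081 + 208*174) - 9866 = 164/(-2081 + 36192) - 9866 = 164/34111 - 9866 = -336538962/34111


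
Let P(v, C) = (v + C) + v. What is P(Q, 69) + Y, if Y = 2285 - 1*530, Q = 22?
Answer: 1868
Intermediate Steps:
P(v, C) = C + 2*v (P(v, C) = (C + v) + v = C + 2*v)
Y = 1755 (Y = 2285 - 530 = 1755)
P(Q, 69) + Y = (69 + 2*22) + 1755 = (69 + 44) + 1755 = 113 + 1755 = 1868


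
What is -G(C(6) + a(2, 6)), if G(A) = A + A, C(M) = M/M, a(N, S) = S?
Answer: -14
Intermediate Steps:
C(M) = 1
G(A) = 2*A
-G(C(6) + a(2, 6)) = -2*(1 + 6) = -2*7 = -1*14 = -14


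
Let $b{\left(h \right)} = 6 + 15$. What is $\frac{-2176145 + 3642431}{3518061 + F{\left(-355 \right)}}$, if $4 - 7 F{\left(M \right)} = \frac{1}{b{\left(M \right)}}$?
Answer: $\frac{107772021}{258577525} \approx 0.41679$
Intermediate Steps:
$b{\left(h \right)} = 21$
$F{\left(M \right)} = \frac{83}{147}$ ($F{\left(M \right)} = \frac{4}{7} - \frac{1}{7 \cdot 21} = \frac{4}{7} - \frac{1}{147} = \frac{83}{147}$)
$\frac{-2176145 + 3642431}{3518061 + F{\left(-355 \right)}} = \frac{-2176145 + 3642431}{3518061 + \frac{83}{147}} = \frac{1466286}{\frac{517155050}{147}} = 1466286 \cdot \frac{147}{517155050} = \frac{107772021}{258577525}$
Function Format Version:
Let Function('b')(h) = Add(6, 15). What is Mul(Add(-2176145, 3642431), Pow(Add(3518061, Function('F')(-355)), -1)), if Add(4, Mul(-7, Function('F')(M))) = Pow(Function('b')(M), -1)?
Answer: Rational(107772021, 258577525) ≈ 0.41679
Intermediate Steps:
Function('b')(h) = 21
Function('F')(M) = Rational(83, 147) (Function('F')(M) = Add(Rational(4, 7), Mul(Rational(-1, 7), Pow(21, -1))) = Add(Rational(4, 7), Mul(Rational(-1, 7), Rational(1, 21))) = Add(Rational(4, 7), Rational(-1, 147)) = Rational(83, 147))
Mul(Add(-2176145, 3642431), Pow(Add(3518061, Function('F')(-355)), -1)) = Mul(Add(-2176145, 3642431), Pow(Add(3518061, Rational(83, 147)), -1)) = Mul(1466286, Pow(Rational(517155050, 147), -1)) = Mul(1466286, Rational(147, 517155050)) = Rational(107772021, 258577525)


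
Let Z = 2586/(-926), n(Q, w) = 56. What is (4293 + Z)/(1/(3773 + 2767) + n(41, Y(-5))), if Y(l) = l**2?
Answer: 12990833640/169569583 ≈ 76.611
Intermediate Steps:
Z = -1293/463 (Z = 2586*(-1/926) = -1293/463 ≈ -2.7927)
(4293 + Z)/(1/(3773 + 2767) + n(41, Y(-5))) = (4293 - 1293/463)/(1/(3773 + 2767) + 56) = 1986366/(463*(1/6540 + 56)) = 1986366/(463*(366241/6540)) = (1986366/463)*(6540/366241) = 12990833640/169569583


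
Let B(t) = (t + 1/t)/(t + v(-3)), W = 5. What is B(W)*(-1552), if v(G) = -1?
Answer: -10088/5 ≈ -2017.6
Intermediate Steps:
B(t) = (t + 1/t)/(-1 + t) (B(t) = (t + 1/t)/(t - 1) = (t + 1/t)/(-1 + t))
B(W)*(-1552) = ((1 + 5²)/(5*(-1 + 5)))*(-1552) = ((⅕)*(1 + 25)/4)*(-1552) = ((⅕)*(¼)*26)*(-1552) = (13/10)*(-1552) = -10088/5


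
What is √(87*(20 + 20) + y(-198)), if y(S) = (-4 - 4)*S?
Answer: 2*√1266 ≈ 71.162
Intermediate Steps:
y(S) = -8*S
√(87*(20 + 20) + y(-198)) = √(87*(20 + 20) - 8*(-198)) = √(87*40 + 1584) = √(3480 + 1584) = √5064 = 2*√1266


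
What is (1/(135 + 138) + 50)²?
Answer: 186349801/74529 ≈ 2500.4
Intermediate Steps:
(1/(135 + 138) + 50)² = (1/273 + 50)² = (13651/273)² = 186349801/74529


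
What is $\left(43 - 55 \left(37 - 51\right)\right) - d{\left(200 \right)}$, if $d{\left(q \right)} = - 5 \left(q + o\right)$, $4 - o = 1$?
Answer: $1828$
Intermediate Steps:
$o = 3$ ($o = 4 - 1 = 3$)
$d{\left(q \right)} = -15 - 5 q$ ($d{\left(q \right)} = - 5 \left(q + 3\right) = - 5 \left(3 + q\right) = -15 - 5 q$)
$\left(43 - 55 \left(37 - 51\right)\right) - d{\left(200 \right)} = \left(43 - 55 \left(37 - 51\right)\right) - \left(-15 - 1000\right) = \left(43 - -770\right) - -1015 = \left(43 + 770\right) + 1015 = 813 + 1015 = 1828$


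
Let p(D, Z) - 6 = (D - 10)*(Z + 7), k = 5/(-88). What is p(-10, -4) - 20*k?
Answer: -1163/22 ≈ -52.864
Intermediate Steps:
k = -5/88 (k = 5*(-1/88) = -5/88 ≈ -0.056818)
p(D, Z) = 6 + (-10 + D)*(7 + Z) (p(D, Z) = 6 + (D - 10)*(Z + 7) = 6 + (-10 + D)*(7 + Z))
p(-10, -4) - 20*k = (-64 - 10*(-4) + 7*(-10) - 10*(-4)) - 20*(-5/88) = (-64 + 40 - 70 + 40) + 25/22 = -54 + 25/22 = -1163/22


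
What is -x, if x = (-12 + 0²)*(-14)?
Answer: -168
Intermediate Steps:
x = 168 (x = (-12 + 0)*(-14) = -12*(-14) = 168)
-x = -1*168 = -168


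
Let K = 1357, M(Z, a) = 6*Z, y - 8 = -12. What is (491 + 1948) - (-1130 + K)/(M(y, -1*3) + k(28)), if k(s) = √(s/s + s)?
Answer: 1339581/547 + 227*√29/547 ≈ 2451.2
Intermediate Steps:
y = -4 (y = 8 - 12 = -4)
k(s) = √(1 + s)
(491 + 1948) - (-1130 + K)/(M(y, -1*3) + k(28)) = (491 + 1948) - (-1130 + 1357)/(6*(-4) + √(1 + 28)) = 2439 - 227/(-24 + √29)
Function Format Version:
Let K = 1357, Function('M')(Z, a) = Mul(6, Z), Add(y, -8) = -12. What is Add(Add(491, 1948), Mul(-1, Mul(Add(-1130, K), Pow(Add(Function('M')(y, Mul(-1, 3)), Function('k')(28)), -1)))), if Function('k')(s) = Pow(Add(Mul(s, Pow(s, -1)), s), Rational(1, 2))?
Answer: Add(Rational(1339581, 547), Mul(Rational(227, 547), Pow(29, Rational(1, 2)))) ≈ 2451.2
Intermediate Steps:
y = -4 (y = Add(8, -12) = -4)
Function('k')(s) = Pow(Add(1, s), Rational(1, 2))
Add(Add(491, 1948), Mul(-1, Mul(Add(-1130, K), Pow(Add(Function('M')(y, Mul(-1, 3)), Function('k')(28)), -1)))) = Add(Add(491, 1948), Mul(-1, Mul(Add(-1130, 1357), Pow(Add(Mul(6, -4), Pow(Add(1, 28), Rational(1, 2))), -1)))) = Add(2439, Mul(-1, Mul(227, Pow(Add(-24, Pow(29, Rational(1, 2))), -1)))) = Add(2439, Mul(-227, Pow(Add(-24, Pow(29, Rational(1, 2))), -1)))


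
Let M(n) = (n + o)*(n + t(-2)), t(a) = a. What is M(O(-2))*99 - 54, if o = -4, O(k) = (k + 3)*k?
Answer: 2322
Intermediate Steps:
O(k) = k*(3 + k) (O(k) = (3 + k)*k = k*(3 + k))
M(n) = (-4 + n)*(-2 + n) (M(n) = (n - 4)*(n - 2) = (-4 + n)*(-2 + n))
M(O(-2))*99 - 54 = (8 + (-2*(3 - 2))² - (-12)*(3 - 2))*99 - 54 = (8 + (-2*1)² - (-12))*99 - 54 = (8 + (-2)² - 6*(-2))*99 - 54 = (8 + 4 + 12)*99 - 54 = 24*99 - 54 = 2376 - 54 = 2322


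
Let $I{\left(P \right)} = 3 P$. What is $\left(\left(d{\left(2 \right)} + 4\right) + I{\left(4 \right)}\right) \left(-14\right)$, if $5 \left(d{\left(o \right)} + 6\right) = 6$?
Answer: $- \frac{784}{5} \approx -156.8$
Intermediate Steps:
$d{\left(o \right)} = - \frac{24}{5}$ ($d{\left(o \right)} = -6 + \frac{1}{5} \cdot 6 = -6 + \frac{6}{5} = - \frac{24}{5}$)
$\left(\left(d{\left(2 \right)} + 4\right) + I{\left(4 \right)}\right) \left(-14\right) = \left(\left(- \frac{24}{5} + 4\right) + 3 \cdot 4\right) \left(-14\right) = \left(- \frac{4}{5} + 12\right) \left(-14\right) = \frac{56}{5} \left(-14\right) = - \frac{784}{5}$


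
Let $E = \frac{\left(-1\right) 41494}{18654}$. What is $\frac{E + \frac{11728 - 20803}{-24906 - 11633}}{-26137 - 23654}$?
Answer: $\frac{673432108}{16968735606123} \approx 3.9687 \cdot 10^{-5}$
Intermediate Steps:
$E = - \frac{20747}{9327}$ ($E = \left(-41494\right) \frac{1}{18654} = - \frac{20747}{9327} \approx -2.2244$)
$\frac{E + \frac{11728 - 20803}{-24906 - 11633}}{-26137 - 23654} = \frac{- \frac{20747}{9327} + \frac{11728 - 20803}{-24906 - 11633}}{-26137 - 23654} = \frac{- \frac{20747}{9327} - \frac{9075}{-36539}}{-49791} = \left(- \frac{20747}{9327} - - \frac{9075}{36539}\right) \left(- \frac{1}{49791}\right) = \left(- \frac{20747}{9327} + \frac{9075}{36539}\right) \left(- \frac{1}{49791}\right) = \left(- \frac{673432108}{340799253}\right) \left(- \frac{1}{49791}\right) = \frac{673432108}{16968735606123}$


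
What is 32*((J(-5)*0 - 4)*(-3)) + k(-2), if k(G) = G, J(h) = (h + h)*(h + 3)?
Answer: 382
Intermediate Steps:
J(h) = 2*h*(3 + h) (J(h) = (2*h)*(3 + h) = 2*h*(3 + h))
32*((J(-5)*0 - 4)*(-3)) + k(-2) = 32*(((2*(-5)*(3 - 5))*0 - 4)*(-3)) - 2 = 32*(((2*(-5)*(-2))*0 - 4)*(-3)) - 2 = 32*((20*0 - 4)*(-3)) - 2 = 32*((0 - 4)*(-3)) - 2 = 32*(-4*(-3)) - 2 = 32*12 - 2 = 384 - 2 = 382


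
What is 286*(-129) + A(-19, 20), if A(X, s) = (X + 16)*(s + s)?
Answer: -37014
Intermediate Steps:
A(X, s) = 2*s*(16 + X) (A(X, s) = (16 + X)*(2*s) = 2*s*(16 + X))
286*(-129) + A(-19, 20) = 286*(-129) + 2*20*(16 - 19) = -36894 + 2*20*(-3) = -36894 - 120 = -37014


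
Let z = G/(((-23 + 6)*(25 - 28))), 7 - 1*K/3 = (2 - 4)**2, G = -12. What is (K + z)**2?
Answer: 22201/289 ≈ 76.820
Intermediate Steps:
K = 9 (K = 21 - 3*(2 - 4)**2 = 21 - 3*(-2)**2 = 21 - 3*4 = 21 - 12 = 9)
z = -4/17 (z = -12*1/((-23 + 6)*(25 - 28)) = -12/((-17*(-3))) = -12/51 = -12*1/51 = -4/17 ≈ -0.23529)
(K + z)**2 = (9 - 4/17)**2 = (149/17)**2 = 22201/289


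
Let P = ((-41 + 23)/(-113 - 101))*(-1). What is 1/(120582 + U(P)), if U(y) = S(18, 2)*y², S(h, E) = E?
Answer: 11449/1380543480 ≈ 8.2931e-6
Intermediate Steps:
P = -9/107 (P = -18/(-214)*(-1) = -18*(-1/214)*(-1) = (9/107)*(-1) = -9/107 ≈ -0.084112)
U(y) = 2*y²
1/(120582 + U(P)) = 1/(120582 + 2*(-9/107)²) = 1/(120582 + 2*(81/11449)) = 1/(120582 + 162/11449) = 1/(1380543480/11449) = 11449/1380543480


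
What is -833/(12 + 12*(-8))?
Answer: 119/12 ≈ 9.9167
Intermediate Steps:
-833/(12 + 12*(-8)) = -833/(12 - 96) = -833/(-84) = -833*(-1/84) = 119/12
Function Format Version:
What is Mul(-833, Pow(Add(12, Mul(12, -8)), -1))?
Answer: Rational(119, 12) ≈ 9.9167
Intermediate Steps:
Mul(-833, Pow(Add(12, Mul(12, -8)), -1)) = Mul(-833, Pow(Add(12, -96), -1)) = Mul(-833, Pow(-84, -1)) = Mul(-833, Rational(-1, 84)) = Rational(119, 12)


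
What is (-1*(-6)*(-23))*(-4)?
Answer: 552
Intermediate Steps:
(-1*(-6)*(-23))*(-4) = (6*(-23))*(-4) = -138*(-4) = 552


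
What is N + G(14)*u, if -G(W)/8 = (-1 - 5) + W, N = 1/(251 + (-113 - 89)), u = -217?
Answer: 680513/49 ≈ 13888.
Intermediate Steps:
N = 1/49 (N = 1/(251 - 202) = 1/49 ≈ 0.020408)
G(W) = 48 - 8*W (G(W) = -8*((-1 - 5) + W) = -8*(-6 + W) = 48 - 8*W)
N + G(14)*u = 1/49 + (48 - 8*14)*(-217) = 1/49 + (48 - 112)*(-217) = 1/49 - 64*(-217) = 1/49 + 13888 = 680513/49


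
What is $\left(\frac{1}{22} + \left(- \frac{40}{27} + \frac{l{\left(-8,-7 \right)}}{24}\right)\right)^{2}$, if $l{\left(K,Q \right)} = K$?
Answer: $\frac{1104601}{352836} \approx 3.1306$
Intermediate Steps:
$\left(\frac{1}{22} + \left(- \frac{40}{27} + \frac{l{\left(-8,-7 \right)}}{24}\right)\right)^{2} = \left(\frac{1}{22} - \left(\frac{1}{3} + \frac{40}{27}\right)\right)^{2} = \left(\frac{1}{22} - \frac{49}{27}\right)^{2} = \left(- \frac{1051}{594}\right)^{2} = \frac{1104601}{352836}$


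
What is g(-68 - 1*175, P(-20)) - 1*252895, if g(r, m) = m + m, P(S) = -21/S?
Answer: -2528929/10 ≈ -2.5289e+5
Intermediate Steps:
g(r, m) = 2*m
g(-68 - 1*175, P(-20)) - 1*252895 = 2*(-21/(-20)) - 1*252895 = 2*(-21*(-1/20)) - 252895 = 2*(21/20) - 252895 = 21/10 - 252895 = -2528929/10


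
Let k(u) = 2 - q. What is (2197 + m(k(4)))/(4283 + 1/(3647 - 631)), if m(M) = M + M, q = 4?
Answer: 2204696/4305843 ≈ 0.51202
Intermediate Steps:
k(u) = -2 (k(u) = 2 - 1*4 = 2 - 4 = -2)
m(M) = 2*M
(2197 + m(k(4)))/(4283 + 1/(3647 - 631)) = (2197 + 2*(-2))/(4283 + 1/(3647 - 631)) = (2197 - 4)/(4283 + 1/3016) = 2193/(4283 + 1/3016) = 2193/(12917529/3016) = 2193*(3016/12917529) = 2204696/4305843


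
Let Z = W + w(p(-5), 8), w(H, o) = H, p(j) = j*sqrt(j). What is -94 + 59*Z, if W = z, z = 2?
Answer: 24 - 295*I*sqrt(5) ≈ 24.0 - 659.64*I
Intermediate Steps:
p(j) = j**(3/2)
W = 2
Z = 2 - 5*I*sqrt(5) (Z = 2 + (-5)**(3/2) = 2 - 5*I*sqrt(5) ≈ 2.0 - 11.18*I)
-94 + 59*Z = -94 + 59*(2 - 5*I*sqrt(5)) = -94 + (118 - 295*I*sqrt(5)) = 24 - 295*I*sqrt(5)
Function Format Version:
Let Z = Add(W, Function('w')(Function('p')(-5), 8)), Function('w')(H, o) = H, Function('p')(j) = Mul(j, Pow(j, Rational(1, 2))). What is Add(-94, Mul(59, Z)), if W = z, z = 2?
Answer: Add(24, Mul(-295, I, Pow(5, Rational(1, 2)))) ≈ Add(24.000, Mul(-659.64, I))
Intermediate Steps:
Function('p')(j) = Pow(j, Rational(3, 2))
W = 2
Z = Add(2, Mul(-5, I, Pow(5, Rational(1, 2)))) (Z = Add(2, Pow(-5, Rational(3, 2))) = Add(2, Mul(-5, I, Pow(5, Rational(1, 2)))) ≈ Add(2.0000, Mul(-11.180, I)))
Add(-94, Mul(59, Z)) = Add(-94, Mul(59, Add(2, Mul(-5, I, Pow(5, Rational(1, 2)))))) = Add(-94, Add(118, Mul(-295, I, Pow(5, Rational(1, 2))))) = Add(24, Mul(-295, I, Pow(5, Rational(1, 2))))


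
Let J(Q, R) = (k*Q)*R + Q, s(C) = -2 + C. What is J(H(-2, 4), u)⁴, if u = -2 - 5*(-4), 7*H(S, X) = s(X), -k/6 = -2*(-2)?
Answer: 552114385936/2401 ≈ 2.2995e+8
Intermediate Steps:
k = -24 (k = -(-12)*(-2) = -6*4 = -24)
H(S, X) = -2/7 + X/7 (H(S, X) = (-2 + X)/7 = -2/7 + X/7)
u = 18 (u = -2 + 20 = 18)
J(Q, R) = Q - 24*Q*R (J(Q, R) = (-24*Q)*R + Q = -24*Q*R + Q = Q - 24*Q*R)
J(H(-2, 4), u)⁴ = ((-2/7 + (⅐)*4)*(1 - 24*18))⁴ = ((-2/7 + 4/7)*(1 - 432))⁴ = ((2/7)*(-431))⁴ = (-862/7)⁴ = 552114385936/2401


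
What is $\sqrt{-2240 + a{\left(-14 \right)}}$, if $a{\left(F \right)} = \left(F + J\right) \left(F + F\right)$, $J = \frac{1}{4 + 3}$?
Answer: $2 i \sqrt{463} \approx 43.035 i$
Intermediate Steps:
$J = \frac{1}{7} \approx 0.14286$
$a{\left(F \right)} = 2 F \left(\frac{1}{7} + F\right)$ ($a{\left(F \right)} = \left(F + \frac{1}{7}\right) \left(F + F\right) = \left(\frac{1}{7} + F\right) 2 F = 2 F \left(\frac{1}{7} + F\right)$)
$\sqrt{-2240 + a{\left(-14 \right)}} = \sqrt{-2240 + \frac{2}{7} \left(-14\right) \left(1 + 7 \left(-14\right)\right)} = \sqrt{-2240 + \frac{2}{7} \left(-14\right) \left(1 - 98\right)} = \sqrt{-2240 + \frac{2}{7} \left(-14\right) \left(-97\right)} = \sqrt{-2240 + 388} = \sqrt{-1852} = 2 i \sqrt{463}$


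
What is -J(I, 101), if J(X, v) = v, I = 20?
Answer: -101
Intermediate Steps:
-J(I, 101) = -1*101 = -101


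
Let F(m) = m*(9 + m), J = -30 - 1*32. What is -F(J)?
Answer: -3286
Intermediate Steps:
J = -62 (J = -30 - 32 = -62)
-F(J) = -(-62)*(9 - 62) = -(-62)*(-53) = -1*3286 = -3286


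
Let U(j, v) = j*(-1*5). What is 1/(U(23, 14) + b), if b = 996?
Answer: 1/881 ≈ 0.0011351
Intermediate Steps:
U(j, v) = -5*j (U(j, v) = j*(-5) = -5*j)
1/(U(23, 14) + b) = 1/(-5*23 + 996) = 1/(-115 + 996) = 1/881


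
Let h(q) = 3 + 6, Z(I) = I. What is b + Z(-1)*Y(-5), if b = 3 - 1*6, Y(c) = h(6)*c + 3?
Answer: 39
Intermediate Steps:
h(q) = 9
Y(c) = 3 + 9*c (Y(c) = 9*c + 3 = 3 + 9*c)
b = -3 (b = 3 - 6 = -3)
b + Z(-1)*Y(-5) = -3 - (3 + 9*(-5)) = -3 - (3 - 45) = -3 - 1*(-42) = -3 + 42 = 39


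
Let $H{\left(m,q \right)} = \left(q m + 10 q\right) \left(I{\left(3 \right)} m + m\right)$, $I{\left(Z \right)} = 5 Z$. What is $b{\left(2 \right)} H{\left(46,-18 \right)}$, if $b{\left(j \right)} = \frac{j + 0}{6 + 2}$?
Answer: $-185472$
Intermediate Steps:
$b{\left(j \right)} = \frac{j}{8}$
$H{\left(m,q \right)} = 16 m \left(10 q + m q\right)$ ($H{\left(m,q \right)} = \left(q m + 10 q\right) \left(5 \cdot 3 m + m\right) = \left(m q + 10 q\right) \left(15 m + m\right) = \left(10 q + m q\right) 16 m = 16 m \left(10 q + m q\right)$)
$b{\left(2 \right)} H{\left(46,-18 \right)} = \frac{1}{8} \cdot 2 \cdot 16 \cdot 46 \left(-18\right) \left(10 + 46\right) = \frac{16 \cdot 46 \left(-18\right) 56}{4} = \frac{1}{4} \left(-741888\right) = -185472$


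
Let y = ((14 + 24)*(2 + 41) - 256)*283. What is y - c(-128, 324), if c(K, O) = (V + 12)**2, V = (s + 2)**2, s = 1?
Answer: 389533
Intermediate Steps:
V = 9 (V = (1 + 2)**2 = 3**2 = 9)
c(K, O) = 441 (c(K, O) = (9 + 12)**2 = 21**2 = 441)
y = 389974 (y = (38*43 - 256)*283 = (1634 - 256)*283 = 1378*283 = 389974)
y - c(-128, 324) = 389974 - 1*441 = 389974 - 441 = 389533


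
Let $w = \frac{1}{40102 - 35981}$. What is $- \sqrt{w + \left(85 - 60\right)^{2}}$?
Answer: $- \frac{\sqrt{10614154746}}{4121} \approx -25.0$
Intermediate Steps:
$w = \frac{1}{4121} \approx 0.00024266$
$- \sqrt{w + \left(85 - 60\right)^{2}} = - \sqrt{\frac{1}{4121} + \left(85 - 60\right)^{2}} = - \sqrt{\frac{1}{4121} + 25^{2}} = - \sqrt{\frac{1}{4121} + 625} = - \sqrt{\frac{2575626}{4121}} = - \frac{\sqrt{10614154746}}{4121}$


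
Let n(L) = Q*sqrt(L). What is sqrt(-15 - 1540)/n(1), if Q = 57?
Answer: I*sqrt(1555)/57 ≈ 0.69182*I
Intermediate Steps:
n(L) = 57*sqrt(L)
sqrt(-15 - 1540)/n(1) = sqrt(-15 - 1540)/((57*sqrt(1))) = sqrt(-1555)/((57*1)) = (I*sqrt(1555))/57 = (I*sqrt(1555))*(1/57) = I*sqrt(1555)/57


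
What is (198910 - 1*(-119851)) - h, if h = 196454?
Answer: 122307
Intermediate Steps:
(198910 - 1*(-119851)) - h = (198910 - 1*(-119851)) - 1*196454 = (198910 + 119851) - 196454 = 318761 - 196454 = 122307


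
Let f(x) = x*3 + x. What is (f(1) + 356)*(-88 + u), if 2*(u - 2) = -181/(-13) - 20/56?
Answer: -2595150/91 ≈ -28518.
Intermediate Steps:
u = 3197/364 (u = 2 + (-181/(-13) - 20/56)/2 = 2 + (-181*(-1/13) - 20*1/56)/2 = 2 + (181/13 - 5/14)/2 = 2 + (½)*(2469/182) = 2 + 2469/364 = 3197/364 ≈ 8.7830)
f(x) = 4*x (f(x) = 3*x + x = 4*x)
(f(1) + 356)*(-88 + u) = (4*1 + 356)*(-88 + 3197/364) = (4 + 356)*(-28835/364) = 360*(-28835/364) = -2595150/91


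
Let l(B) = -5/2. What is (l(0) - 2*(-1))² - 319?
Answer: -1275/4 ≈ -318.75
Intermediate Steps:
l(B) = -5/2 (l(B) = -5*½ = -5/2)
(l(0) - 2*(-1))² - 319 = (-5/2 - 2*(-1))² - 319 = (-5/2 + 2)² - 319 = (-½)² - 319 = ¼ - 319 = -1275/4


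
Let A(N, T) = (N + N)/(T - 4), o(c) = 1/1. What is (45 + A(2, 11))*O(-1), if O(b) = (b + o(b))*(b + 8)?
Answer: 0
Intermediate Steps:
o(c) = 1
A(N, T) = 2*N/(-4 + T) (A(N, T) = (2*N)/(-4 + T) = 2*N/(-4 + T))
O(b) = (1 + b)*(8 + b) (O(b) = (b + 1)*(b + 8) = (1 + b)*(8 + b))
(45 + A(2, 11))*O(-1) = (45 + 2*2/(-4 + 11))*(8 + (-1)² + 9*(-1)) = (45 + 2*2/7)*(8 + 1 - 9) = (45 + 2*2*(⅐))*0 = (45 + 4/7)*0 = (319/7)*0 = 0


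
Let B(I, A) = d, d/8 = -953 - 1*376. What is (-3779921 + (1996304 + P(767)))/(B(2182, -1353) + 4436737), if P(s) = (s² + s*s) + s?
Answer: -606272/4426105 ≈ -0.13698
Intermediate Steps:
P(s) = s + 2*s² (P(s) = (s² + s²) + s = 2*s² + s = s + 2*s²)
d = -10632 (d = 8*(-953 - 1*376) = 8*(-953 - 376) = 8*(-1329) = -10632)
B(I, A) = -10632
(-3779921 + (1996304 + P(767)))/(B(2182, -1353) + 4436737) = (-3779921 + (1996304 + 767*(1 + 2*767)))/(-10632 + 4436737) = (-3779921 + (1996304 + 767*(1 + 1534)))/4426105 = (-3779921 + (1996304 + 767*1535))*(1/4426105) = (-3779921 + (1996304 + 1177345))*(1/4426105) = (-3779921 + 3173649)*(1/4426105) = -606272*1/4426105 = -606272/4426105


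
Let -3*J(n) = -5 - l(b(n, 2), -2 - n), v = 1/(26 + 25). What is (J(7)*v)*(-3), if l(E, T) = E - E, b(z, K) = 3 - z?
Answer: -5/51 ≈ -0.098039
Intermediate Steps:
l(E, T) = 0
v = 1/51 ≈ 0.019608
J(n) = 5/3 (J(n) = -(-5 - 1*0)/3 = -(-5 + 0)/3 = -1/3*(-5) = 5/3)
(J(7)*v)*(-3) = ((5/3)*(1/51))*(-3) = (5/153)*(-3) = -5/51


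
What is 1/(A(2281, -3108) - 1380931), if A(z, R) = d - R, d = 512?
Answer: -1/1377311 ≈ -7.2605e-7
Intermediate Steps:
A(z, R) = 512 - R
1/(A(2281, -3108) - 1380931) = 1/((512 - 1*(-3108)) - 1380931) = 1/((512 + 3108) - 1380931) = 1/(3620 - 1380931) = 1/(-1377311) = -1/1377311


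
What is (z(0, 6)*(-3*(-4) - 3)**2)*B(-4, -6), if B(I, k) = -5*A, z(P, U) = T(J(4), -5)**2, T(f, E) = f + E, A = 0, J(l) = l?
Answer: 0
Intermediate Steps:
T(f, E) = E + f
z(P, U) = 1 (z(P, U) = (-5 + 4)**2 = (-1)**2 = 1)
B(I, k) = 0 (B(I, k) = -5*0 = 0)
(z(0, 6)*(-3*(-4) - 3)**2)*B(-4, -6) = (1*(-3*(-4) - 3)**2)*0 = (1*(12 - 3)**2)*0 = (1*9**2)*0 = (1*81)*0 = 81*0 = 0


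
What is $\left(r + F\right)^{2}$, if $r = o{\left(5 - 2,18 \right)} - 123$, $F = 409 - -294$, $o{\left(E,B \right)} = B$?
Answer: $357604$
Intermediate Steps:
$F = 703$ ($F = 409 + 294 = 703$)
$r = -105$ ($r = 18 - 123 = -105$)
$\left(r + F\right)^{2} = \left(-105 + 703\right)^{2} = 598^{2} = 357604$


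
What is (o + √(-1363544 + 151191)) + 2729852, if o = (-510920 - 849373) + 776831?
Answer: 2146390 + I*√1212353 ≈ 2.1464e+6 + 1101.1*I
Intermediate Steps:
o = -583462 (o = -1360293 + 776831 = -583462)
(o + √(-1363544 + 151191)) + 2729852 = (-583462 + √(-1363544 + 151191)) + 2729852 = (-583462 + √(-1212353)) + 2729852 = (-583462 + I*√1212353) + 2729852 = 2146390 + I*√1212353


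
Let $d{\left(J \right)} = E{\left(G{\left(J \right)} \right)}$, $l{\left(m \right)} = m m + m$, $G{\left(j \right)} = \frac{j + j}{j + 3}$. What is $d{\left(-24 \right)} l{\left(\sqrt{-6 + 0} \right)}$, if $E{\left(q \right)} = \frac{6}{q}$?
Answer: $- \frac{63}{4} + \frac{21 i \sqrt{6}}{8} \approx -15.75 + 6.4299 i$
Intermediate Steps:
$G{\left(j \right)} = \frac{2 j}{3 + j}$
$l{\left(m \right)} = m + m^{2}$ ($l{\left(m \right)} = m^{2} + m = m + m^{2}$)
$d{\left(J \right)} = \frac{3 \left(3 + J\right)}{J}$ ($d{\left(J \right)} = \frac{6}{2 J \frac{1}{3 + J}} = 6 \frac{3 + J}{2 J} = \frac{3 \left(3 + J\right)}{J}$)
$d{\left(-24 \right)} l{\left(\sqrt{-6 + 0} \right)} = \left(3 + \frac{9}{-24}\right) \sqrt{-6 + 0} \left(1 + \sqrt{-6 + 0}\right) = \left(3 + 9 \left(- \frac{1}{24}\right)\right) \sqrt{-6} \left(1 + \sqrt{-6}\right) = \left(3 - \frac{3}{8}\right) i \sqrt{6} \left(1 + i \sqrt{6}\right) = \frac{21 i \sqrt{6} \left(1 + i \sqrt{6}\right)}{8}$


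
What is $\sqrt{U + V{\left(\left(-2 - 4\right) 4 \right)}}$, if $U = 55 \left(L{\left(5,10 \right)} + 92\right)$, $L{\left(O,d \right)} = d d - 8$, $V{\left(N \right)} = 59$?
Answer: $3 \sqrt{1131} \approx 100.89$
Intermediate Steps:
$L{\left(O,d \right)} = -8 + d^{2}$ ($L{\left(O,d \right)} = d^{2} - 8 = -8 + d^{2}$)
$U = 10120$ ($U = 55 \left(\left(-8 + 10^{2}\right) + 92\right) = 55 \left(\left(-8 + 100\right) + 92\right) = 55 \left(92 + 92\right) = 55 \cdot 184 = 10120$)
$\sqrt{U + V{\left(\left(-2 - 4\right) 4 \right)}} = \sqrt{10120 + 59} = \sqrt{10179} = 3 \sqrt{1131}$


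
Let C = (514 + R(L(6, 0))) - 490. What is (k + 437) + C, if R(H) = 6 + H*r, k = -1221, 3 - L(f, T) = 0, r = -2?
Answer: -760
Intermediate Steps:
L(f, T) = 3 (L(f, T) = 3 - 1*0 = 3 + 0 = 3)
R(H) = 6 - 2*H (R(H) = 6 + H*(-2) = 6 - 2*H)
C = 24 (C = (514 + (6 - 2*3)) - 490 = (514 + (6 - 6)) - 490 = (514 + 0) - 490 = 514 - 490 = 24)
(k + 437) + C = (-1221 + 437) + 24 = -784 + 24 = -760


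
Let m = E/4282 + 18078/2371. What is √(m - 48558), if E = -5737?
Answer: I*√5004503651944621354/10152622 ≈ 220.34*I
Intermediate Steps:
m = 63807569/10152622 (m = -5737/4282 + 18078/2371 = 63807569/10152622 ≈ 6.2848)
√(m - 48558) = √(63807569/10152622 - 48558) = √(-492927211507/10152622) = I*√5004503651944621354/10152622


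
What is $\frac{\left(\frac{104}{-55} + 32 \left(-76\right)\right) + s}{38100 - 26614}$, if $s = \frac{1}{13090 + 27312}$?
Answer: $- \frac{5408373273}{25523155460} \approx -0.2119$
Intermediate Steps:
$s = \frac{1}{40402} \approx 2.4751 \cdot 10^{-5}$
$\frac{\left(\frac{104}{-55} + 32 \left(-76\right)\right) + s}{38100 - 26614} = \frac{\left(\frac{104}{-55} + 32 \left(-76\right)\right) + \frac{1}{40402}}{38100 - 26614} = \frac{\left(104 \left(- \frac{1}{55}\right) - 2432\right) + \frac{1}{40402}}{11486} = \left(\left(- \frac{104}{55} - 2432\right) + \frac{1}{40402}\right) \frac{1}{11486} = \left(- \frac{133864}{55} + \frac{1}{40402}\right) \frac{1}{11486} = \left(- \frac{5408373273}{2222110}\right) \frac{1}{11486} = - \frac{5408373273}{25523155460}$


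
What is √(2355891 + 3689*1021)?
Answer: 2*√1530590 ≈ 2474.3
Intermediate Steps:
√(2355891 + 3689*1021) = √(2355891 + 3766469) = √6122360 = 2*√1530590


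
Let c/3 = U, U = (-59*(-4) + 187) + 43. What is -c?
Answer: -1398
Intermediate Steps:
U = 466 (U = (236 + 187) + 43 = 423 + 43 = 466)
c = 1398 (c = 3*466 = 1398)
-c = -1*1398 = -1398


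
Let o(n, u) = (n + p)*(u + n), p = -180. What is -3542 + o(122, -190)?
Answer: 402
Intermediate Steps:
o(n, u) = (-180 + n)*(n + u) (o(n, u) = (n - 180)*(u + n) = (-180 + n)*(n + u))
-3542 + o(122, -190) = -3542 + (122**2 - 180*122 - 180*(-190) + 122*(-190)) = -3542 + (14884 - 21960 + 34200 - 23180) = -3542 + 3944 = 402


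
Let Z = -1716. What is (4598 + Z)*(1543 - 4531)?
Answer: -8611416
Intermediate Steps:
(4598 + Z)*(1543 - 4531) = (4598 - 1716)*(1543 - 4531) = 2882*(-2988) = -8611416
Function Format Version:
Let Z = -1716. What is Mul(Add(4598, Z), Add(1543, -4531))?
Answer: -8611416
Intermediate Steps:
Mul(Add(4598, Z), Add(1543, -4531)) = Mul(Add(4598, -1716), Add(1543, -4531)) = Mul(2882, -2988) = -8611416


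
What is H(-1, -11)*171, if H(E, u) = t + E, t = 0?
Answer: -171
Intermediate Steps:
H(E, u) = E (H(E, u) = 0 + E = E)
H(-1, -11)*171 = -1*171 = -171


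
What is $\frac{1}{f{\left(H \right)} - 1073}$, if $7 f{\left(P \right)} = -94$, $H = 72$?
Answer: $- \frac{7}{7605} \approx -0.00092045$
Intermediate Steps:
$f{\left(P \right)} = - \frac{94}{7}$ ($f{\left(P \right)} = \frac{1}{7} \left(-94\right) = - \frac{94}{7}$)
$\frac{1}{f{\left(H \right)} - 1073} = \frac{1}{- \frac{94}{7} - 1073} = \frac{1}{- \frac{7605}{7}} = - \frac{7}{7605}$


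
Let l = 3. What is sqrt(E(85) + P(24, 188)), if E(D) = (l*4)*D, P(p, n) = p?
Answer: 6*sqrt(29) ≈ 32.311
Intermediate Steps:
E(D) = 12*D (E(D) = (3*4)*D = 12*D)
sqrt(E(85) + P(24, 188)) = sqrt(12*85 + 24) = sqrt(1020 + 24) = sqrt(1044) = 6*sqrt(29)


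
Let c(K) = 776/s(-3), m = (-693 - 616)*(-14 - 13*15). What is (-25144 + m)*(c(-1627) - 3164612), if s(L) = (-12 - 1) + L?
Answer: -1572437521277/2 ≈ -7.8622e+11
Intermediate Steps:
s(L) = -13 + L
m = 273581 (m = -1309*(-14 - 195) = -1309*(-209) = 273581)
c(K) = -97/2 (c(K) = 776/(-13 - 3) = 776/(-16) = 776*(-1/16) = -97/2)
(-25144 + m)*(c(-1627) - 3164612) = (-25144 + 273581)*(-97/2 - 3164612) = 248437*(-6329321/2) = -1572437521277/2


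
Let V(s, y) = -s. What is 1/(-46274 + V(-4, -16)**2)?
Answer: -1/46258 ≈ -2.1618e-5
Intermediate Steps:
1/(-46274 + V(-4, -16)**2) = 1/(-46274 + (-1*(-4))**2) = 1/(-46274 + 4**2) = 1/(-46274 + 16) = 1/(-46258) = -1/46258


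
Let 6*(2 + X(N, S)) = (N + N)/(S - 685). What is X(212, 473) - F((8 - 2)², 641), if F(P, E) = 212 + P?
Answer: -751/3 ≈ -250.33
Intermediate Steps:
X(N, S) = -2 + N/(3*(-685 + S)) (X(N, S) = -2 + ((N + N)/(S - 685))/6 = -2 + ((2*N)/(-685 + S))/6 = -2 + (2*N/(-685 + S))/6 = -2 + N/(3*(-685 + S)))
X(212, 473) - F((8 - 2)², 641) = (4110 + 212 - 6*473)/(3*(-685 + 473)) - (212 + (8 - 2)²) = (⅓)*(4110 + 212 - 2838)/(-212) - (212 + 6²) = (⅓)*(-1/212)*1484 - (212 + 36) = -7/3 - 1*248 = -7/3 - 248 = -751/3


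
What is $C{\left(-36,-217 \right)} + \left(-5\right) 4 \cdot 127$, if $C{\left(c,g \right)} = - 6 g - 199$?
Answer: $-1437$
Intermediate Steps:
$C{\left(c,g \right)} = -199 - 6 g$
$C{\left(-36,-217 \right)} + \left(-5\right) 4 \cdot 127 = \left(-199 - -1302\right) + \left(-5\right) 4 \cdot 127 = \left(-199 + 1302\right) - 2540 = 1103 - 2540 = -1437$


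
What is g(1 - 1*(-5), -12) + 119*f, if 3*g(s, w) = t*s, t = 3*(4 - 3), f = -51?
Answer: -6063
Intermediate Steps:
t = 3 (t = 3*1 = 3)
g(s, w) = s (g(s, w) = (3*s)/3 = s)
g(1 - 1*(-5), -12) + 119*f = (1 - 1*(-5)) + 119*(-51) = (1 + 5) - 6069 = 6 - 6069 = -6063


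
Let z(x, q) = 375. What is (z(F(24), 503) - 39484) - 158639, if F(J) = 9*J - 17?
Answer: -197748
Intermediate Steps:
F(J) = -17 + 9*J
(z(F(24), 503) - 39484) - 158639 = (375 - 39484) - 158639 = -39109 - 158639 = -197748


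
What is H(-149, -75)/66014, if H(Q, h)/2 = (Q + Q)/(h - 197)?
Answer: 149/4488952 ≈ 3.3193e-5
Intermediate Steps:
H(Q, h) = 4*Q/(-197 + h) (H(Q, h) = 2*((Q + Q)/(h - 197)) = 2*((2*Q)/(-197 + h)) = 2*(2*Q/(-197 + h)) = 4*Q/(-197 + h))
H(-149, -75)/66014 = (4*(-149)/(-197 - 75))/66014 = (4*(-149)/(-272))*(1/66014) = (4*(-149)*(-1/272))*(1/66014) = (149/68)*(1/66014) = 149/4488952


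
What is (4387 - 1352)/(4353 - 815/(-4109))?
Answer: 12470815/17887292 ≈ 0.69719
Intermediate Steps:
(4387 - 1352)/(4353 - 815/(-4109)) = 3035/(4353 - 815*(-1/4109)) = 3035/(4353 + 815/4109) = 3035/(17887292/4109) = 3035*(4109/17887292) = 12470815/17887292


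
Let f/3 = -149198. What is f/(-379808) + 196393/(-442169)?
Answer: 4743098417/6459204752 ≈ 0.73432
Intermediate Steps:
f = -447594 (f = 3*(-149198) = -447594)
f/(-379808) + 196393/(-442169) = -447594/(-379808) + 196393/(-442169) = -447594*(-1/379808) + 196393*(-1/442169) = 223797/189904 - 196393/442169 = 4743098417/6459204752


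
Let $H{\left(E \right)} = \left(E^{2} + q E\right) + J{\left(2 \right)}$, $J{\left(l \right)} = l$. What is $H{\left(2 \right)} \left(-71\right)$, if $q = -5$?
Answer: $284$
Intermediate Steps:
$H{\left(E \right)} = 2 + E^{2} - 5 E$ ($H{\left(E \right)} = \left(E^{2} - 5 E\right) + 2 = 2 + E^{2} - 5 E$)
$H{\left(2 \right)} \left(-71\right) = \left(2 + 2^{2} - 10\right) \left(-71\right) = \left(2 + 4 - 10\right) \left(-71\right) = \left(-4\right) \left(-71\right) = 284$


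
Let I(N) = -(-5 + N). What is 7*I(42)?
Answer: -259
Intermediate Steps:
I(N) = 5 - N
7*I(42) = 7*(5 - 1*42) = 7*(5 - 42) = 7*(-37) = -259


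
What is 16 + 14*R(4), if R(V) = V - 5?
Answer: 2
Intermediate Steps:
R(V) = -5 + V
16 + 14*R(4) = 16 + 14*(-5 + 4) = 16 + 14*(-1) = 16 - 14 = 2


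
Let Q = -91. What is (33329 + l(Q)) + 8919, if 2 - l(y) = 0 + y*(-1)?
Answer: 42159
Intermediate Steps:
l(y) = 2 + y (l(y) = 2 - (0 + y*(-1)) = 2 - (0 - y) = 2 - (-1)*y = 2 + y)
(33329 + l(Q)) + 8919 = (33329 + (2 - 91)) + 8919 = (33329 - 89) + 8919 = 33240 + 8919 = 42159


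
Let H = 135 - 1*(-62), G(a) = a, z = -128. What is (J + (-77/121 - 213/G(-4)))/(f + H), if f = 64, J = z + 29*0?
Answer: -3317/11484 ≈ -0.28884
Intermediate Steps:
J = -128 (J = -128 + 29*0 = -128 + 0 = -128)
H = 197 (H = 135 + 62 = 197)
(J + (-77/121 - 213/G(-4)))/(f + H) = (-128 + (-77/121 - 213/(-4)))/(64 + 197) = (-128 + (-77*1/121 - 213*(-¼)))/261 = (-128 + (-7/11 + 213/4))*(1/261) = (-128 + 2315/44)*(1/261) = -3317/44*1/261 = -3317/11484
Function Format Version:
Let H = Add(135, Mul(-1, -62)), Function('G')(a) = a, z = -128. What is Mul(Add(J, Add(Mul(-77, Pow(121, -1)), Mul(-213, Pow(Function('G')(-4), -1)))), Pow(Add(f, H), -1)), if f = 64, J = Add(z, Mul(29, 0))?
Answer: Rational(-3317, 11484) ≈ -0.28884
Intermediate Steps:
J = -128 (J = Add(-128, Mul(29, 0)) = Add(-128, 0) = -128)
H = 197 (H = Add(135, 62) = 197)
Mul(Add(J, Add(Mul(-77, Pow(121, -1)), Mul(-213, Pow(Function('G')(-4), -1)))), Pow(Add(f, H), -1)) = Mul(Add(-128, Add(Mul(-77, Pow(121, -1)), Mul(-213, Pow(-4, -1)))), Pow(Add(64, 197), -1)) = Mul(Add(-128, Add(Mul(-77, Rational(1, 121)), Mul(-213, Rational(-1, 4)))), Pow(261, -1)) = Mul(Add(-128, Add(Rational(-7, 11), Rational(213, 4))), Rational(1, 261)) = Mul(Add(-128, Rational(2315, 44)), Rational(1, 261)) = Mul(Rational(-3317, 44), Rational(1, 261)) = Rational(-3317, 11484)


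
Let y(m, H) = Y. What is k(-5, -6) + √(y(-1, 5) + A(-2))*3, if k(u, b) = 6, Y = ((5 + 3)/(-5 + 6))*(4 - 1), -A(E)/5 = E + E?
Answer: 6 + 6*√11 ≈ 25.900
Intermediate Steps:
A(E) = -10*E (A(E) = -5*(E + E) = -10*E)
Y = 24 (Y = (8/1)*3 = (8*1)*3 = 8*3 = 24)
y(m, H) = 24
k(-5, -6) + √(y(-1, 5) + A(-2))*3 = 6 + √(24 - 10*(-2))*3 = 6 + √(24 + 20)*3 = 6 + √44*3 = 6 + (2*√11)*3 = 6 + 6*√11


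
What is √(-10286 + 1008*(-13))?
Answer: I*√23390 ≈ 152.94*I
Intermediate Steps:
√(-10286 + 1008*(-13)) = √(-10286 - 13104) = √(-23390) = I*√23390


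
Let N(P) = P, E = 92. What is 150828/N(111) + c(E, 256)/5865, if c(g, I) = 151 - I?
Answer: 19657657/14467 ≈ 1358.8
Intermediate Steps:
150828/N(111) + c(E, 256)/5865 = 150828/111 + (151 - 1*256)/5865 = 150828*(1/111) + (151 - 256)*(1/5865) = 50276/37 - 105*1/5865 = 50276/37 - 7/391 = 19657657/14467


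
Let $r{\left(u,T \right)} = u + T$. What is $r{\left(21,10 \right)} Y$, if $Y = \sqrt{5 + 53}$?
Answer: $31 \sqrt{58} \approx 236.09$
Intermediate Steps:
$r{\left(u,T \right)} = T + u$
$Y = \sqrt{58} \approx 7.6158$
$r{\left(21,10 \right)} Y = \left(10 + 21\right) \sqrt{58} = 31 \sqrt{58}$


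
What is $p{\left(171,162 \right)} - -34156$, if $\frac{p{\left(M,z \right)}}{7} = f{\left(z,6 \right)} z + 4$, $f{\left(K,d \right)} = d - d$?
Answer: $34184$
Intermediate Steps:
$f{\left(K,d \right)} = 0$
$p{\left(M,z \right)} = 28$ ($p{\left(M,z \right)} = 7 \left(0 z + 4\right) = 7 \left(0 + 4\right) = 7 \cdot 4 = 28$)
$p{\left(171,162 \right)} - -34156 = 28 - -34156 = 28 + 34156 = 34184$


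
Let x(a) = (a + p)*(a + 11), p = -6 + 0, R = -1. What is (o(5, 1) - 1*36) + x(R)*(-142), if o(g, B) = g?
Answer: 9909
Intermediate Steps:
p = -6
x(a) = (-6 + a)*(11 + a) (x(a) = (a - 6)*(a + 11) = (-6 + a)*(11 + a))
(o(5, 1) - 1*36) + x(R)*(-142) = (5 - 1*36) + (-66 + (-1)² + 5*(-1))*(-142) = (5 - 36) + (-66 + 1 - 5)*(-142) = -31 - 70*(-142) = -31 + 9940 = 9909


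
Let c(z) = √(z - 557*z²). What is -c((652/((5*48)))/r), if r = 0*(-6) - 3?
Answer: -I*√14828273/180 ≈ -21.393*I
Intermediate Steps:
r = -3 (r = 0 - 3 = -3)
-c((652/((5*48)))/r) = -√(((652/((5*48)))/(-3))*(1 - 557*652/((5*48))/(-3))) = -√(((652/240)*(-⅓))*(1 - 557*652/240*(-1)/3)) = -√(((652*(1/240))*(-⅓))*(1 - 557*652*(1/240)*(-1)/3)) = -√(((163/60)*(-⅓))*(1 - 90791*(-1)/(60*3))) = -√(-163*(1 - 557*(-163/180))/180) = -√(-163*(1 + 90791/180)/180) = -√(-163/180*90971/180) = -√(-14828273/32400) = -I*√14828273/180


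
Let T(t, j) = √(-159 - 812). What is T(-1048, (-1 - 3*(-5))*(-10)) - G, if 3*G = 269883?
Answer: -89961 + I*√971 ≈ -89961.0 + 31.161*I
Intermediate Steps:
G = 89961 (G = (⅓)*269883 = 89961)
T(t, j) = I*√971 (T(t, j) = √(-971) = I*√971)
T(-1048, (-1 - 3*(-5))*(-10)) - G = I*√971 - 1*89961 = I*√971 - 89961 = -89961 + I*√971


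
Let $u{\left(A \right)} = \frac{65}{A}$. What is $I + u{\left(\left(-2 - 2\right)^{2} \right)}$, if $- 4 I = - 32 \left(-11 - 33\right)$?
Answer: $- \frac{5567}{16} \approx -347.94$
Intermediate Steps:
$I = -352$ ($I = - \frac{\left(-32\right) \left(-11 - 33\right)}{4} = - \frac{\left(-32\right) \left(-44\right)}{4} = \left(- \frac{1}{4}\right) 1408 = -352$)
$I + u{\left(\left(-2 - 2\right)^{2} \right)} = -352 + \frac{65}{\left(-2 - 2\right)^{2}} = -352 + \frac{65}{\left(-4\right)^{2}} = -352 + \frac{65}{16} = - \frac{5567}{16}$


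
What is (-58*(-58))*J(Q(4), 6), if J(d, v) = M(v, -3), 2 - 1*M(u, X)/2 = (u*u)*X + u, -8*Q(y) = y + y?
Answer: 699712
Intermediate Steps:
Q(y) = -y/4 (Q(y) = -(y + y)/8 = -y/4)
M(u, X) = 4 - 2*u - 2*X*u**2 (M(u, X) = 4 - 2*((u*u)*X + u) = 4 - 2*(u**2*X + u) = 4 - 2*(X*u**2 + u) = 4 - 2*(u + X*u**2) = 4 + (-2*u - 2*X*u**2) = 4 - 2*u - 2*X*u**2)
J(d, v) = 4 - 2*v + 6*v**2 (J(d, v) = 4 - 2*v - 2*(-3)*v**2 = 4 - 2*v + 6*v**2)
(-58*(-58))*J(Q(4), 6) = (-58*(-58))*(4 - 2*6 + 6*6**2) = 3364*(4 - 12 + 6*36) = 3364*(4 - 12 + 216) = 3364*208 = 699712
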